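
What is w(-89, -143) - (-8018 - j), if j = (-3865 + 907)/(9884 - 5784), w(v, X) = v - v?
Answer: 16435421/2050 ≈ 8017.3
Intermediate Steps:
w(v, X) = 0
j = -1479/2050 (j = -2958/4100 = -2958*1/4100 = -1479/2050 ≈ -0.72146)
w(-89, -143) - (-8018 - j) = 0 - (-8018 - 1*(-1479/2050)) = 0 - (-8018 + 1479/2050) = 0 - 1*(-16435421/2050) = 0 + 16435421/2050 = 16435421/2050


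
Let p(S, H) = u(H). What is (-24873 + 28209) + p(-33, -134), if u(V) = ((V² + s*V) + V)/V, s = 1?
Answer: 3204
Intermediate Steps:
u(V) = (V² + 2*V)/V (u(V) = ((V² + 1*V) + V)/V = ((V² + V) + V)/V = ((V + V²) + V)/V = (V² + 2*V)/V)
p(S, H) = 2 + H
(-24873 + 28209) + p(-33, -134) = (-24873 + 28209) + (2 - 134) = 3336 - 132 = 3204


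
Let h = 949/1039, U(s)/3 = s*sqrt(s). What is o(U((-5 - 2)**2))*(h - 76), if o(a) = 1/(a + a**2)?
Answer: -743/10487666 ≈ -7.0845e-5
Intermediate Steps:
U(s) = 3*s**(3/2) (U(s) = 3*(s*sqrt(s)) = 3*s**(3/2))
h = 949/1039 (h = 949*(1/1039) = 949/1039 ≈ 0.91338)
o(U((-5 - 2)**2))*(h - 76) = (1/(((3*((-5 - 2)**2)**(3/2)))*(1 + 3*((-5 - 2)**2)**(3/2))))*(949/1039 - 76) = (1/(((3*((-7)**2)**(3/2)))*(1 + 3*((-7)**2)**(3/2))))*(-78015/1039) = (1/(((3*49**(3/2)))*(1 + 3*49**(3/2))))*(-78015/1039) = (1/(((3*343))*(1 + 3*343)))*(-78015/1039) = (1/(1029*(1 + 1029)))*(-78015/1039) = ((1/1029)/1030)*(-78015/1039) = ((1/1029)*(1/1030))*(-78015/1039) = (1/1059870)*(-78015/1039) = -743/10487666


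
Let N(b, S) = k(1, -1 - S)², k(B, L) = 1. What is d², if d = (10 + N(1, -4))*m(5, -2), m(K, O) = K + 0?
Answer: 3025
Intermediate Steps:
m(K, O) = K
N(b, S) = 1 (N(b, S) = 1² = 1)
d = 55 (d = (10 + 1)*5 = 11*5 = 55)
d² = 55² = 3025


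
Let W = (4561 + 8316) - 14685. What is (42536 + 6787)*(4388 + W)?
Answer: 127253340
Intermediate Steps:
W = -1808 (W = 12877 - 14685 = -1808)
(42536 + 6787)*(4388 + W) = (42536 + 6787)*(4388 - 1808) = 49323*2580 = 127253340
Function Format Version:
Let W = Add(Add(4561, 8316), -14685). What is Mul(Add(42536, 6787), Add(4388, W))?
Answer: 127253340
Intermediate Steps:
W = -1808 (W = Add(12877, -14685) = -1808)
Mul(Add(42536, 6787), Add(4388, W)) = Mul(Add(42536, 6787), Add(4388, -1808)) = Mul(49323, 2580) = 127253340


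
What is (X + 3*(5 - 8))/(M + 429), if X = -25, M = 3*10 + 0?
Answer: -2/27 ≈ -0.074074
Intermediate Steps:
M = 30 (M = 30 + 0 = 30)
(X + 3*(5 - 8))/(M + 429) = (-25 + 3*(5 - 8))/(30 + 429) = (-25 + 3*(-3))/459 = (-25 - 9)*(1/459) = -34*1/459 = -2/27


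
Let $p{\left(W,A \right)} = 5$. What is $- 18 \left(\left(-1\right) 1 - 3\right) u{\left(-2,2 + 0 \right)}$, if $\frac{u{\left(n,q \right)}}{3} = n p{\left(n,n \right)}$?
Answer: $-2160$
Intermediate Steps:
$u{\left(n,q \right)} = 15 n$ ($u{\left(n,q \right)} = 3 n 5 = 3 \cdot 5 n = 15 n$)
$- 18 \left(\left(-1\right) 1 - 3\right) u{\left(-2,2 + 0 \right)} = - 18 \left(\left(-1\right) 1 - 3\right) 15 \left(-2\right) = - 18 \left(-1 - 3\right) \left(-30\right) = \left(-18\right) \left(-4\right) \left(-30\right) = 72 \left(-30\right) = -2160$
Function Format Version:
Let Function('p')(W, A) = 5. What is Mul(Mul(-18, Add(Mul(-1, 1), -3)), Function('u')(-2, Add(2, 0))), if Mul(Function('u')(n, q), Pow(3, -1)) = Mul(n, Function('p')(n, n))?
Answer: -2160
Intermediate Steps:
Function('u')(n, q) = Mul(15, n) (Function('u')(n, q) = Mul(3, Mul(n, 5)) = Mul(3, Mul(5, n)) = Mul(15, n))
Mul(Mul(-18, Add(Mul(-1, 1), -3)), Function('u')(-2, Add(2, 0))) = Mul(Mul(-18, Add(Mul(-1, 1), -3)), Mul(15, -2)) = Mul(Mul(-18, Add(-1, -3)), -30) = Mul(Mul(-18, -4), -30) = Mul(72, -30) = -2160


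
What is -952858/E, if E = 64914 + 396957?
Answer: -952858/461871 ≈ -2.0630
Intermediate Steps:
E = 461871
-952858/E = -952858/461871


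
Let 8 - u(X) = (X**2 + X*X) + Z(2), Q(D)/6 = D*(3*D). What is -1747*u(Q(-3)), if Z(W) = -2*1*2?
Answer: 91675572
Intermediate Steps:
Z(W) = -4 (Z(W) = -2*2 = -4)
Q(D) = 18*D**2 (Q(D) = 6*(D*(3*D)) = 6*(3*D**2) = 18*D**2)
u(X) = 12 - 2*X**2 (u(X) = 8 - ((X**2 + X*X) - 4) = 8 - ((X**2 + X**2) - 4) = 8 - (2*X**2 - 4) = 8 - (-4 + 2*X**2) = 8 + (4 - 2*X**2) = 12 - 2*X**2)
-1747*u(Q(-3)) = -1747*(12 - 2*(18*(-3)**2)**2) = -1747*(12 - 2*(18*9)**2) = -1747*(12 - 2*162**2) = -1747*(12 - 2*26244) = -1747*(12 - 52488) = -1747*(-52476) = 91675572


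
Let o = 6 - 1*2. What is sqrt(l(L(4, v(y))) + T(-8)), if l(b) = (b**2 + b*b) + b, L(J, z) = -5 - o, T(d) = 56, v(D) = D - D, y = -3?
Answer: sqrt(209) ≈ 14.457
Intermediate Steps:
v(D) = 0
o = 4 (o = 6 - 2 = 4)
L(J, z) = -9 (L(J, z) = -5 - 1*4 = -5 - 4 = -9)
l(b) = b + 2*b**2 (l(b) = (b**2 + b**2) + b = 2*b**2 + b = b + 2*b**2)
sqrt(l(L(4, v(y))) + T(-8)) = sqrt(-9*(1 + 2*(-9)) + 56) = sqrt(-9*(1 - 18) + 56) = sqrt(-9*(-17) + 56) = sqrt(153 + 56) = sqrt(209)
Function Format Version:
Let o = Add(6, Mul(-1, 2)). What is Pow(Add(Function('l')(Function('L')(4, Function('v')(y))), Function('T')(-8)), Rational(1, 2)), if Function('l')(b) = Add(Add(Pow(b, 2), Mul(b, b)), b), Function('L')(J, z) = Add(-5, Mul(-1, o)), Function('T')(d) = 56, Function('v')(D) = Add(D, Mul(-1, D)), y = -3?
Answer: Pow(209, Rational(1, 2)) ≈ 14.457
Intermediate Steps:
Function('v')(D) = 0
o = 4 (o = Add(6, -2) = 4)
Function('L')(J, z) = -9 (Function('L')(J, z) = Add(-5, Mul(-1, 4)) = Add(-5, -4) = -9)
Function('l')(b) = Add(b, Mul(2, Pow(b, 2))) (Function('l')(b) = Add(Add(Pow(b, 2), Pow(b, 2)), b) = Add(Mul(2, Pow(b, 2)), b) = Add(b, Mul(2, Pow(b, 2))))
Pow(Add(Function('l')(Function('L')(4, Function('v')(y))), Function('T')(-8)), Rational(1, 2)) = Pow(Add(Mul(-9, Add(1, Mul(2, -9))), 56), Rational(1, 2)) = Pow(Add(Mul(-9, Add(1, -18)), 56), Rational(1, 2)) = Pow(Add(Mul(-9, -17), 56), Rational(1, 2)) = Pow(Add(153, 56), Rational(1, 2)) = Pow(209, Rational(1, 2))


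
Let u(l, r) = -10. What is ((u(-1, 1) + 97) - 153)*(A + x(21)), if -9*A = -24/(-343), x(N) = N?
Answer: -475222/343 ≈ -1385.5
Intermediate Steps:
A = -8/1029 (A = -(-8)/(3*(-343)) = -(-8)*(-1)/(3*343) = -⅑*24/343 = -8/1029 ≈ -0.0077745)
((u(-1, 1) + 97) - 153)*(A + x(21)) = ((-10 + 97) - 153)*(-8/1029 + 21) = (87 - 153)*(21601/1029) = -66*21601/1029 = -475222/343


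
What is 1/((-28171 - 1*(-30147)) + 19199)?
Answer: 1/21175 ≈ 4.7226e-5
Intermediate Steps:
1/((-28171 - 1*(-30147)) + 19199) = 1/((-28171 + 30147) + 19199) = 1/(1976 + 19199) = 1/21175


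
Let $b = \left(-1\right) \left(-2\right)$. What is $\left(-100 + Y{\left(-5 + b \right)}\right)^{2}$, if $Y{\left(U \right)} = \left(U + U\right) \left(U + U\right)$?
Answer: $4096$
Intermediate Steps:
$b = 2$
$Y{\left(U \right)} = 4 U^{2}$ ($Y{\left(U \right)} = 2 U 2 U = 4 U^{2}$)
$\left(-100 + Y{\left(-5 + b \right)}\right)^{2} = \left(-100 + 4 \left(-5 + 2\right)^{2}\right)^{2} = \left(-100 + 4 \left(-3\right)^{2}\right)^{2} = \left(-100 + 4 \cdot 9\right)^{2} = \left(-100 + 36\right)^{2} = \left(-64\right)^{2} = 4096$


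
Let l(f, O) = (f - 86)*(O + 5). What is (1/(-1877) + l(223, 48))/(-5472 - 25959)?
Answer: -13628896/58995987 ≈ -0.23101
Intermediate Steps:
l(f, O) = (-86 + f)*(5 + O)
(1/(-1877) + l(223, 48))/(-5472 - 25959) = (1/(-1877) + (-430 - 86*48 + 5*223 + 48*223))/(-5472 - 25959) = (-1/1877 + (-430 - 4128 + 1115 + 10704))/(-31431) = (-1/1877 + 7261)*(-1/31431) = (13628896/1877)*(-1/31431) = -13628896/58995987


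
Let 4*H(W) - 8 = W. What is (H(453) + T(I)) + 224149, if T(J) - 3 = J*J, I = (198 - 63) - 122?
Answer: 897745/4 ≈ 2.2444e+5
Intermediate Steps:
I = 13 (I = 135 - 122 = 13)
H(W) = 2 + W/4
T(J) = 3 + J² (T(J) = 3 + J*J = 3 + J²)
(H(453) + T(I)) + 224149 = ((2 + (¼)*453) + (3 + 13²)) + 224149 = ((2 + 453/4) + (3 + 169)) + 224149 = (461/4 + 172) + 224149 = 1149/4 + 224149 = 897745/4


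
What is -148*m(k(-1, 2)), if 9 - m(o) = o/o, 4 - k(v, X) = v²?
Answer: -1184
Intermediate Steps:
k(v, X) = 4 - v²
m(o) = 8 (m(o) = 9 - o/o = 9 - 1*1 = 9 - 1 = 8)
-148*m(k(-1, 2)) = -148*8 = -1184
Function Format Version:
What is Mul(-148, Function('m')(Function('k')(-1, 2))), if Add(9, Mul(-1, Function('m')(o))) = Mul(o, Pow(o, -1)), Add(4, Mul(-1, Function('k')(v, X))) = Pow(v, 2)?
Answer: -1184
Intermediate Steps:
Function('k')(v, X) = Add(4, Mul(-1, Pow(v, 2)))
Function('m')(o) = 8 (Function('m')(o) = Add(9, Mul(-1, Mul(o, Pow(o, -1)))) = Add(9, Mul(-1, 1)) = Add(9, -1) = 8)
Mul(-148, Function('m')(Function('k')(-1, 2))) = Mul(-148, 8) = -1184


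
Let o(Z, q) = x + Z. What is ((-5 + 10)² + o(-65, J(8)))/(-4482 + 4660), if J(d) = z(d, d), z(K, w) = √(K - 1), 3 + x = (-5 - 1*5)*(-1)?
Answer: -33/178 ≈ -0.18539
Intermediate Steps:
x = 7 (x = -3 + (-5 - 1*5)*(-1) = -3 + (-5 - 5)*(-1) = -3 - 10*(-1) = -3 + 10 = 7)
z(K, w) = √(-1 + K)
J(d) = √(-1 + d)
o(Z, q) = 7 + Z
((-5 + 10)² + o(-65, J(8)))/(-4482 + 4660) = ((-5 + 10)² + (7 - 65))/(-4482 + 4660) = (5² - 58)/178 = (25 - 58)*(1/178) = -33*1/178 = -33/178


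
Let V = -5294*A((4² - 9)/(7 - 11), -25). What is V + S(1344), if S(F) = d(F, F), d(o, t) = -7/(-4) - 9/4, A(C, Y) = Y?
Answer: 264699/2 ≈ 1.3235e+5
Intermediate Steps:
d(o, t) = -½ (d(o, t) = -7*(-¼) - 9*¼ = 7/4 - 9/4 = -½)
S(F) = -½
V = 132350 (V = -5294*(-25) = 132350)
V + S(1344) = 132350 - ½ = 264699/2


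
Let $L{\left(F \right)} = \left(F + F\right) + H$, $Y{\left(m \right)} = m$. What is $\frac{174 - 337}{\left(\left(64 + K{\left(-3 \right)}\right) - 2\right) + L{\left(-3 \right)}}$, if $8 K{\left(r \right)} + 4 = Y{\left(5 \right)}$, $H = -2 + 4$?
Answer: $- \frac{1304}{465} \approx -2.8043$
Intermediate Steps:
$H = 2$
$K{\left(r \right)} = \frac{1}{8}$ ($K{\left(r \right)} = - \frac{1}{2} + \frac{1}{8} \cdot 5 = - \frac{1}{2} + \frac{5}{8} = \frac{1}{8}$)
$L{\left(F \right)} = 2 + 2 F$ ($L{\left(F \right)} = \left(F + F\right) + 2 = 2 F + 2 = 2 + 2 F$)
$\frac{174 - 337}{\left(\left(64 + K{\left(-3 \right)}\right) - 2\right) + L{\left(-3 \right)}} = \frac{174 - 337}{\left(\left(64 + \frac{1}{8}\right) - 2\right) + \left(2 + 2 \left(-3\right)\right)} = - \frac{163}{\left(\frac{513}{8} - 2\right) + \left(2 - 6\right)} = - \frac{163}{\frac{497}{8} - 4} = - \frac{163}{\frac{465}{8}} = \left(-163\right) \frac{8}{465} = - \frac{1304}{465}$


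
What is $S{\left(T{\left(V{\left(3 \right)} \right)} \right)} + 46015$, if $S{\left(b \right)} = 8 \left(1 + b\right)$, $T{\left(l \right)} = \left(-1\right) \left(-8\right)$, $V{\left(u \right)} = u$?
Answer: $46087$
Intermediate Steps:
$T{\left(l \right)} = 8$
$S{\left(b \right)} = 8 + 8 b$
$S{\left(T{\left(V{\left(3 \right)} \right)} \right)} + 46015 = \left(8 + 8 \cdot 8\right) + 46015 = \left(8 + 64\right) + 46015 = 72 + 46015 = 46087$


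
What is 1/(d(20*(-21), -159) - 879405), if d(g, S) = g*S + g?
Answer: -1/813045 ≈ -1.2299e-6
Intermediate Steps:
d(g, S) = g + S*g (d(g, S) = S*g + g = g + S*g)
1/(d(20*(-21), -159) - 879405) = 1/((20*(-21))*(1 - 159) - 879405) = 1/(-420*(-158) - 879405) = 1/(66360 - 879405) = 1/(-813045) = -1/813045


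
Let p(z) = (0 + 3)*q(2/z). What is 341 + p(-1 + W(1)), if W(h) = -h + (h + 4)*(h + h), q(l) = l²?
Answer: 5459/16 ≈ 341.19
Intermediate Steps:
W(h) = -h + 2*h*(4 + h) (W(h) = -h + (4 + h)*(2*h) = -h + 2*h*(4 + h))
p(z) = 12/z² (p(z) = (0 + 3)*(2/z)² = 3*(4/z²) = 12/z²)
341 + p(-1 + W(1)) = 341 + 12/(-1 + 1*(7 + 2*1))² = 341 + 12/(-1 + 1*(7 + 2))² = 341 + 12/(-1 + 1*9)² = 341 + 12/(-1 + 9)² = 341 + 12/8² = 341 + 12*(1/64) = 341 + 3/16 = 5459/16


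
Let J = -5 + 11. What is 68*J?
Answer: 408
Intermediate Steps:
J = 6
68*J = 68*6 = 408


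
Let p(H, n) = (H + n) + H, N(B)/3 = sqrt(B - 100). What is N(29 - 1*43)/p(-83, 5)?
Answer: -3*I*sqrt(114)/161 ≈ -0.19895*I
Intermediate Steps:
N(B) = 3*sqrt(-100 + B) (N(B) = 3*sqrt(B - 100) = 3*sqrt(-100 + B))
p(H, n) = n + 2*H
N(29 - 1*43)/p(-83, 5) = (3*sqrt(-100 + (29 - 1*43)))/(5 + 2*(-83)) = (3*sqrt(-100 + (29 - 43)))/(5 - 166) = (3*sqrt(-100 - 14))/(-161) = (3*sqrt(-114))*(-1/161) = (3*(I*sqrt(114)))*(-1/161) = (3*I*sqrt(114))*(-1/161) = -3*I*sqrt(114)/161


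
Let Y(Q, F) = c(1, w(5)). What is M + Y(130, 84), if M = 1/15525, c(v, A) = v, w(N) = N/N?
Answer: 15526/15525 ≈ 1.0001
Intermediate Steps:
w(N) = 1
Y(Q, F) = 1
M = 1/15525 ≈ 6.4412e-5
M + Y(130, 84) = 1/15525 + 1 = 15526/15525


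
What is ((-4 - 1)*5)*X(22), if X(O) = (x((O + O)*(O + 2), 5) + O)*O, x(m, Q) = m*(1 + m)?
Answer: -613917700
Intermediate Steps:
X(O) = O*(O + 2*O*(1 + 2*O*(2 + O))*(2 + O)) (X(O) = (((O + O)*(O + 2))*(1 + (O + O)*(O + 2)) + O)*O = (((2*O)*(2 + O))*(1 + (2*O)*(2 + O)) + O)*O = ((2*O*(2 + O))*(1 + 2*O*(2 + O)) + O)*O = (2*O*(1 + 2*O*(2 + O))*(2 + O) + O)*O = (O + 2*O*(1 + 2*O*(2 + O))*(2 + O))*O = O*(O + 2*O*(1 + 2*O*(2 + O))*(2 + O)))
((-4 - 1)*5)*X(22) = ((-4 - 1)*5)*(22**2*(1 + 2*(1 + 2*22*(2 + 22))*(2 + 22))) = (-5*5)*(484*(1 + 2*(1 + 2*22*24)*24)) = -12100*(1 + 2*(1 + 1056)*24) = -12100*(1 + 2*1057*24) = -12100*(1 + 50736) = -12100*50737 = -25*24556708 = -613917700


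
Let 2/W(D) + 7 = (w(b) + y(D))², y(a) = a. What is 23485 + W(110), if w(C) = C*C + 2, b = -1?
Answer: 149857786/6381 ≈ 23485.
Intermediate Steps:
w(C) = 2 + C² (w(C) = C² + 2 = 2 + C²)
W(D) = 2/(-7 + (3 + D)²) (W(D) = 2/(-7 + ((2 + (-1)²) + D)²) = 2/(-7 + ((2 + 1) + D)²) = 2/(-7 + (3 + D)²))
23485 + W(110) = 23485 + 2/(-7 + (3 + 110)²) = 23485 + 2/(-7 + 113²) = 23485 + 2/(-7 + 12769) = 23485 + 2/12762 = 23485 + 2*(1/12762) = 23485 + 1/6381 = 149857786/6381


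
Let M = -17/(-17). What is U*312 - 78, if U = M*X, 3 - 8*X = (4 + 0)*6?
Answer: -897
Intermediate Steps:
X = -21/8 (X = 3/8 - (4 + 0)*6/8 = 3/8 - 6/2 = 3/8 - ⅛*24 = 3/8 - 3 = -21/8 ≈ -2.6250)
M = 1 (M = -17*(-1/17) = 1)
U = -21/8 (U = 1*(-21/8) = -21/8 ≈ -2.6250)
U*312 - 78 = -21/8*312 - 78 = -819 - 78 = -897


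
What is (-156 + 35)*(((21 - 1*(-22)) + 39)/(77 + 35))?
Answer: -4961/56 ≈ -88.589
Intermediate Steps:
(-156 + 35)*(((21 - 1*(-22)) + 39)/(77 + 35)) = -121*((21 + 22) + 39)/112 = -121*(43 + 39)/112 = -9922/112 = -121*41/56 = -4961/56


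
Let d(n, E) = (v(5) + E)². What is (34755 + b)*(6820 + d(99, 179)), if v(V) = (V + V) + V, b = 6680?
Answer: 1842034360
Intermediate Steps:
v(V) = 3*V (v(V) = 2*V + V = 3*V)
d(n, E) = (15 + E)² (d(n, E) = (3*5 + E)² = (15 + E)²)
(34755 + b)*(6820 + d(99, 179)) = (34755 + 6680)*(6820 + (15 + 179)²) = 41435*(6820 + 194²) = 41435*(6820 + 37636) = 41435*44456 = 1842034360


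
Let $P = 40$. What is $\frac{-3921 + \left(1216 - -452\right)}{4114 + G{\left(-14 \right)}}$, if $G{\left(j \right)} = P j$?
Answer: $- \frac{2253}{3554} \approx -0.63393$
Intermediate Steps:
$G{\left(j \right)} = 40 j$
$\frac{-3921 + \left(1216 - -452\right)}{4114 + G{\left(-14 \right)}} = \frac{-3921 + \left(1216 - -452\right)}{4114 + 40 \left(-14\right)} = \frac{-3921 + \left(1216 + 452\right)}{4114 - 560} = \frac{-3921 + 1668}{3554} = \left(-2253\right) \frac{1}{3554} = - \frac{2253}{3554}$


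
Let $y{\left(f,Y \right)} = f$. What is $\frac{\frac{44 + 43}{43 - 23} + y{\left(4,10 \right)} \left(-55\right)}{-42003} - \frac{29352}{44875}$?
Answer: $- \frac{13628911}{21001500} \approx -0.64895$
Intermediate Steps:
$\frac{\frac{44 + 43}{43 - 23} + y{\left(4,10 \right)} \left(-55\right)}{-42003} - \frac{29352}{44875} = \frac{\frac{44 + 43}{43 - 23} + 4 \left(-55\right)}{-42003} - \frac{29352}{44875} = \left(\frac{87}{20} - 220\right) \left(- \frac{1}{42003}\right) - \frac{29352}{44875} = \left(- \frac{4313}{20}\right) \left(- \frac{1}{42003}\right) - \frac{29352}{44875} = \frac{4313}{840060} - \frac{29352}{44875} = - \frac{13628911}{21001500}$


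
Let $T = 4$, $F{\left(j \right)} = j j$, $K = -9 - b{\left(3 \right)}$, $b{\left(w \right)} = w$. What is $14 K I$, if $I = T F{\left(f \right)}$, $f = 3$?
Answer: $-6048$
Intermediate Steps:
$K = -12$ ($K = -9 - 3 = -12$)
$F{\left(j \right)} = j^{2}$
$I = 36$ ($I = 4 \cdot 3^{2} = 4 \cdot 9 = 36$)
$14 K I = 14 \left(-12\right) 36 = \left(-168\right) 36 = -6048$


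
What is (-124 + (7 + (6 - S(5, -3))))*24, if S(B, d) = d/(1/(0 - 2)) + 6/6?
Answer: -2832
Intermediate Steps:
S(B, d) = 1 - 2*d (S(B, d) = d/(1/(-2)) + 6*(⅙) = d/(-½) + 1 = d*(-2) + 1 = -2*d + 1 = 1 - 2*d)
(-124 + (7 + (6 - S(5, -3))))*24 = (-124 + (7 + (6 - (1 - 2*(-3)))))*24 = (-124 + (7 + (6 - (1 + 6))))*24 = (-124 + (7 + (6 - 1*7)))*24 = (-124 + (7 + (6 - 7)))*24 = (-124 + (7 - 1))*24 = (-124 + 6)*24 = -118*24 = -2832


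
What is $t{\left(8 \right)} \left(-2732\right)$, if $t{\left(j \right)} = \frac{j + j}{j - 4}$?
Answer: $-10928$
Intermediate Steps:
$t{\left(j \right)} = \frac{2 j}{-4 + j}$
$t{\left(8 \right)} \left(-2732\right) = 2 \cdot 8 \frac{1}{-4 + 8} \left(-2732\right) = 2 \cdot 8 \cdot \frac{1}{4} \left(-2732\right) = 4 \left(-2732\right) = -10928$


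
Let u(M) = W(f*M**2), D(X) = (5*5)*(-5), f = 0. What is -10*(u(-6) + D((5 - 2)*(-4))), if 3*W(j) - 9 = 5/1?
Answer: 3610/3 ≈ 1203.3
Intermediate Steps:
D(X) = -125 (D(X) = 25*(-5) = -125)
W(j) = 14/3 (W(j) = 3 + (5/1)/3 = 3 + (5*1)/3 = 3 + (1/3)*5 = 3 + 5/3 = 14/3)
u(M) = 14/3
-10*(u(-6) + D((5 - 2)*(-4))) = -10*(14/3 - 125) = -10*(-361/3) = 3610/3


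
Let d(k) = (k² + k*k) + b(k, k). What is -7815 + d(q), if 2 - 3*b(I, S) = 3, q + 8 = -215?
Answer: 274928/3 ≈ 91643.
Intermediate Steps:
q = -223 (q = -8 - 215 = -223)
b(I, S) = -⅓ (b(I, S) = ⅔ - ⅓*3 = ⅔ - 1 = -⅓)
d(k) = -⅓ + 2*k² (d(k) = (k² + k*k) - ⅓ = (k² + k²) - ⅓ = 2*k² - ⅓ = -⅓ + 2*k²)
-7815 + d(q) = -7815 + (-⅓ + 2*(-223)²) = -7815 + (-⅓ + 2*49729) = -7815 + (-⅓ + 99458) = -7815 + 298373/3 = 274928/3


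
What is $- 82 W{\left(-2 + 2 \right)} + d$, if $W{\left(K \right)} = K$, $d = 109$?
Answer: $109$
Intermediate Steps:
$- 82 W{\left(-2 + 2 \right)} + d = - 82 \left(-2 + 2\right) + 109 = \left(-82\right) 0 + 109 = 0 + 109 = 109$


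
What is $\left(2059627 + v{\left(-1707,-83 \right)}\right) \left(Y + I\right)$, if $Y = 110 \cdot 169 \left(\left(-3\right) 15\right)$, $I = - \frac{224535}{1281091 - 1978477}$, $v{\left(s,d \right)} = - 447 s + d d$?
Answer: $- \frac{550250329816528975}{232462} \approx -2.3671 \cdot 10^{12}$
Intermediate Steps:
$v{\left(s,d \right)} = d^{2} - 447 s$ ($v{\left(s,d \right)} = - 447 s + d^{2} = d^{2} - 447 s$)
$I = \frac{74845}{232462}$ ($I = - \frac{224535}{1281091 - 1978477} = - \frac{224535}{-697386} = \left(-224535\right) \left(- \frac{1}{697386}\right) = \frac{74845}{232462} \approx 0.32197$)
$Y = -836550$ ($Y = 18590 \left(-45\right) = -836550$)
$\left(2059627 + v{\left(-1707,-83 \right)}\right) \left(Y + I\right) = \left(2059627 + \left(\left(-83\right)^{2} - -763029\right)\right) \left(-836550 + \frac{74845}{232462}\right) = \left(2059627 + \left(6889 + 763029\right)\right) \left(- \frac{194466011255}{232462}\right) = \left(2059627 + 769918\right) \left(- \frac{194466011255}{232462}\right) = 2829545 \left(- \frac{194466011255}{232462}\right) = - \frac{550250329816528975}{232462}$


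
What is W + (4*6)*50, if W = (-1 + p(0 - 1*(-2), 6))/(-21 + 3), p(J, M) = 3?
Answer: 10799/9 ≈ 1199.9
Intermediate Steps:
W = -1/9 (W = (-1 + 3)/(-21 + 3) = 2/(-18) = 2*(-1/18) = -1/9 ≈ -0.11111)
W + (4*6)*50 = -1/9 + (4*6)*50 = -1/9 + 24*50 = -1/9 + 1200 = 10799/9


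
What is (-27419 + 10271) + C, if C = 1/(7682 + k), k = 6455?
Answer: -242421275/14137 ≈ -17148.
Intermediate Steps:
C = 1/14137 (C = 1/(7682 + 6455) = 1/14137 ≈ 7.0736e-5)
(-27419 + 10271) + C = (-27419 + 10271) + 1/14137 = -17148 + 1/14137 = -242421275/14137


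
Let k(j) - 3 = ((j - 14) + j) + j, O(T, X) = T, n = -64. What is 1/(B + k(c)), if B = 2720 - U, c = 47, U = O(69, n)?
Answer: 1/2781 ≈ 0.00035958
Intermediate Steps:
U = 69
k(j) = -11 + 3*j (k(j) = 3 + (((j - 14) + j) + j) = 3 + (((-14 + j) + j) + j) = 3 + ((-14 + 2*j) + j) = 3 + (-14 + 3*j) = -11 + 3*j)
B = 2651 (B = 2720 - 1*69 = 2720 - 69 = 2651)
1/(B + k(c)) = 1/(2651 + (-11 + 3*47)) = 1/(2651 + (-11 + 141)) = 1/(2651 + 130) = 1/2781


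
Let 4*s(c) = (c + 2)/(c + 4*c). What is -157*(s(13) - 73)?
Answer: 595501/52 ≈ 11452.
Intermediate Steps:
s(c) = (2 + c)/(20*c) (s(c) = ((c + 2)/(c + 4*c))/4 = ((2 + c)/((5*c)))/4 = ((2 + c)*(1/(5*c)))/4 = ((2 + c)/(5*c))/4 = (2 + c)/(20*c))
-157*(s(13) - 73) = -157*((1/20)*(2 + 13)/13 - 73) = -157*((1/20)*(1/13)*15 - 73) = -157*(3/52 - 73) = -157*(-3793/52) = 595501/52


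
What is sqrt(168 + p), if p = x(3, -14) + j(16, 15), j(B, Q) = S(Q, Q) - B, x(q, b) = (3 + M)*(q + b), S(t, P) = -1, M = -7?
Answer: sqrt(195) ≈ 13.964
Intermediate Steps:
x(q, b) = -4*b - 4*q (x(q, b) = (3 - 7)*(q + b) = -4*(b + q) = -4*b - 4*q)
j(B, Q) = -1 - B
p = 27 (p = (-4*(-14) - 4*3) + (-1 - 1*16) = (56 - 12) + (-1 - 16) = 44 - 17 = 27)
sqrt(168 + p) = sqrt(168 + 27) = sqrt(195)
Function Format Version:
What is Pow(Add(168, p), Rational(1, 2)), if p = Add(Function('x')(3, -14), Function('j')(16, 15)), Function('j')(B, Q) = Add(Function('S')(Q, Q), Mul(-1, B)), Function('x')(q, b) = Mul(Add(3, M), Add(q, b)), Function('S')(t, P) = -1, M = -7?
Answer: Pow(195, Rational(1, 2)) ≈ 13.964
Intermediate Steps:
Function('x')(q, b) = Add(Mul(-4, b), Mul(-4, q)) (Function('x')(q, b) = Mul(Add(3, -7), Add(q, b)) = Mul(-4, Add(b, q)) = Add(Mul(-4, b), Mul(-4, q)))
Function('j')(B, Q) = Add(-1, Mul(-1, B))
p = 27 (p = Add(Add(Mul(-4, -14), Mul(-4, 3)), Add(-1, Mul(-1, 16))) = Add(Add(56, -12), Add(-1, -16)) = Add(44, -17) = 27)
Pow(Add(168, p), Rational(1, 2)) = Pow(Add(168, 27), Rational(1, 2)) = Pow(195, Rational(1, 2))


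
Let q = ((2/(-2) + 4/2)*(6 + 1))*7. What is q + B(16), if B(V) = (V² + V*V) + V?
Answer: 577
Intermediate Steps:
B(V) = V + 2*V² (B(V) = (V² + V²) + V = 2*V² + V = V + 2*V²)
q = 49 (q = ((2*(-½) + 4*(½))*7)*7 = ((-1 + 2)*7)*7 = (1*7)*7 = 7*7 = 49)
q + B(16) = 49 + 16*(1 + 2*16) = 49 + 16*(1 + 32) = 49 + 16*33 = 49 + 528 = 577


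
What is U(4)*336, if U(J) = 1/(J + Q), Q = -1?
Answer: 112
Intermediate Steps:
U(J) = 1/(-1 + J) (U(J) = 1/(J - 1) = 1/(-1 + J))
U(4)*336 = 336/(-1 + 4) = 336/3 = (⅓)*336 = 112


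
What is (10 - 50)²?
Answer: 1600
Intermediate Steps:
(10 - 50)² = (-40)² = 1600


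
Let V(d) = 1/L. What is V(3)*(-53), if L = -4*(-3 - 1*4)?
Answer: -53/28 ≈ -1.8929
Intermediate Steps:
L = 28 (L = -4*(-3 - 4) = -4*(-7) = 28)
V(d) = 1/28
V(3)*(-53) = (1/28)*(-53) = -53/28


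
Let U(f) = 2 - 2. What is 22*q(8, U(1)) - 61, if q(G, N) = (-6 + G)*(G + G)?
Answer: 643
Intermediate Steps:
U(f) = 0
q(G, N) = 2*G*(-6 + G) (q(G, N) = (-6 + G)*(2*G) = 2*G*(-6 + G))
22*q(8, U(1)) - 61 = 22*(2*8*(-6 + 8)) - 61 = 22*(2*8*2) - 61 = 22*32 - 61 = 704 - 61 = 643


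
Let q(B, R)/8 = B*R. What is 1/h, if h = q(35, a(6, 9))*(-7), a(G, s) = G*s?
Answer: -1/105840 ≈ -9.4482e-6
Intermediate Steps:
q(B, R) = 8*B*R (q(B, R) = 8*(B*R) = 8*B*R)
h = -105840 (h = (8*35*(6*9))*(-7) = (8*35*54)*(-7) = 15120*(-7) = -105840)
1/h = 1/(-105840) = -1/105840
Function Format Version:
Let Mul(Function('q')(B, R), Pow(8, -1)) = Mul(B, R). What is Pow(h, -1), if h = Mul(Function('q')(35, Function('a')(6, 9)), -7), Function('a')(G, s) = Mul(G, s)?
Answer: Rational(-1, 105840) ≈ -9.4482e-6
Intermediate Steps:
Function('q')(B, R) = Mul(8, B, R) (Function('q')(B, R) = Mul(8, Mul(B, R)) = Mul(8, B, R))
h = -105840 (h = Mul(Mul(8, 35, Mul(6, 9)), -7) = Mul(Mul(8, 35, 54), -7) = Mul(15120, -7) = -105840)
Pow(h, -1) = Pow(-105840, -1) = Rational(-1, 105840)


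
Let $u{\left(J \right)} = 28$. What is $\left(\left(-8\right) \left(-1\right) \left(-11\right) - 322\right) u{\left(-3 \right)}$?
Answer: $-11480$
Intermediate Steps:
$\left(\left(-8\right) \left(-1\right) \left(-11\right) - 322\right) u{\left(-3 \right)} = \left(\left(-8\right) \left(-1\right) \left(-11\right) - 322\right) 28 = \left(8 \left(-11\right) - 322\right) 28 = \left(-88 - 322\right) 28 = \left(-410\right) 28 = -11480$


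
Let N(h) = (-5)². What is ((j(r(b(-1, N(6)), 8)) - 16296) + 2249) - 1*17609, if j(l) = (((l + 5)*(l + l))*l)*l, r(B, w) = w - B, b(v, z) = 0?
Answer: -18344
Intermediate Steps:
N(h) = 25
j(l) = 2*l³*(5 + l) (j(l) = (((5 + l)*(2*l))*l)*l = ((2*l*(5 + l))*l)*l = (2*l²*(5 + l))*l = 2*l³*(5 + l))
((j(r(b(-1, N(6)), 8)) - 16296) + 2249) - 1*17609 = ((2*(8 - 1*0)³*(5 + (8 - 1*0)) - 16296) + 2249) - 1*17609 = ((2*(8 + 0)³*(5 + (8 + 0)) - 16296) + 2249) - 17609 = ((2*8³*(5 + 8) - 16296) + 2249) - 17609 = ((2*512*13 - 16296) + 2249) - 17609 = ((13312 - 16296) + 2249) - 17609 = (-2984 + 2249) - 17609 = -735 - 17609 = -18344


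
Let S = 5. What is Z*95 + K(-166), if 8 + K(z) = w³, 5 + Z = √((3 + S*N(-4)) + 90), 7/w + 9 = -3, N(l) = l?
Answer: -834967/1728 + 95*√73 ≈ 328.48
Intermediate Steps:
w = -7/12 (w = 7/(-9 - 3) = 7/(-12) = 7*(-1/12) = -7/12 ≈ -0.58333)
Z = -5 + √73 (Z = -5 + √((3 + 5*(-4)) + 90) = -5 + √((3 - 20) + 90) = -5 + √(-17 + 90) = -5 + √73 ≈ 3.5440)
K(z) = -14167/1728 (K(z) = -8 + (-7/12)³ = -8 - 343/1728 = -14167/1728)
Z*95 + K(-166) = (-5 + √73)*95 - 14167/1728 = (-475 + 95*√73) - 14167/1728 = -834967/1728 + 95*√73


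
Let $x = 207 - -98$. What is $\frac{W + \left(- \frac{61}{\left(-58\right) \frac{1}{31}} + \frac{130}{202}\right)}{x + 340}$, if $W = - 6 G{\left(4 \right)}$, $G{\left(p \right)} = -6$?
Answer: $\frac{405649}{3778410} \approx 0.10736$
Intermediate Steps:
$x = 305$ ($x = 207 + 98 = 305$)
$W = 36$ ($W = \left(-6\right) \left(-6\right) = 36$)
$\frac{W + \left(- \frac{61}{\left(-58\right) \frac{1}{31}} + \frac{130}{202}\right)}{x + 340} = \frac{36 + \left(- \frac{61}{\left(-58\right) \frac{1}{31}} + \frac{130}{202}\right)}{305 + 340} = \frac{36 - \left(- \frac{65}{101} + \frac{61}{\left(-58\right) \frac{1}{31}}\right)}{645} = \left(36 - \left(- \frac{65}{101} + \frac{61}{- \frac{58}{31}}\right)\right) \frac{1}{645} = \left(36 + \left(\left(-61\right) \left(- \frac{31}{58}\right) + \frac{65}{101}\right)\right) \frac{1}{645} = \left(36 + \left(\frac{1891}{58} + \frac{65}{101}\right)\right) \frac{1}{645} = \left(36 + \frac{194761}{5858}\right) \frac{1}{645} = \frac{405649}{5858} \cdot \frac{1}{645} = \frac{405649}{3778410}$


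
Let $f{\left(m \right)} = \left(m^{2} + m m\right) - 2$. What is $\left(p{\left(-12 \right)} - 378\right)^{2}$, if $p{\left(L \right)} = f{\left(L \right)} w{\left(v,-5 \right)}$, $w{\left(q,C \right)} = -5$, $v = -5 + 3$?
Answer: $3268864$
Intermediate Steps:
$v = -2$
$f{\left(m \right)} = -2 + 2 m^{2}$ ($f{\left(m \right)} = \left(m^{2} + m^{2}\right) - 2 = 2 m^{2} - 2 = -2 + 2 m^{2}$)
$p{\left(L \right)} = 10 - 10 L^{2}$ ($p{\left(L \right)} = \left(-2 + 2 L^{2}\right) \left(-5\right) = 10 - 10 L^{2}$)
$\left(p{\left(-12 \right)} - 378\right)^{2} = \left(\left(10 - 10 \left(-12\right)^{2}\right) - 378\right)^{2} = \left(\left(10 - 1440\right) - 378\right)^{2} = \left(-1430 - 378\right)^{2} = \left(-1808\right)^{2} = 3268864$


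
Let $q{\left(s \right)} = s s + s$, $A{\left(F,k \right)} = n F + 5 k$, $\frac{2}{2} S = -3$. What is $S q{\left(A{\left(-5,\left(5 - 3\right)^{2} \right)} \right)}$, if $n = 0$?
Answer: $-1260$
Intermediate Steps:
$S = -3$
$A{\left(F,k \right)} = 5 k$ ($A{\left(F,k \right)} = 0 F + 5 k = 0 + 5 k = 5 k$)
$q{\left(s \right)} = s + s^{2}$ ($q{\left(s \right)} = s^{2} + s = s + s^{2}$)
$S q{\left(A{\left(-5,\left(5 - 3\right)^{2} \right)} \right)} = - 3 \cdot 5 \left(5 - 3\right)^{2} \left(1 + 5 \left(5 - 3\right)^{2}\right) = - 3 \cdot 5 \cdot 2^{2} \left(1 + 5 \cdot 2^{2}\right) = - 3 \cdot 5 \cdot 4 \left(1 + 5 \cdot 4\right) = - 3 \cdot 20 \left(1 + 20\right) = - 3 \cdot 20 \cdot 21 = \left(-3\right) 420 = -1260$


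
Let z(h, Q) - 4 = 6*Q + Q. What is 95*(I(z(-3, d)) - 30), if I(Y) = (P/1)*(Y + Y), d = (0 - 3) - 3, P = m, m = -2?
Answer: 11590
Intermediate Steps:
P = -2
d = -6 (d = -3 - 3 = -6)
z(h, Q) = 4 + 7*Q (z(h, Q) = 4 + (6*Q + Q) = 4 + 7*Q)
I(Y) = -4*Y (I(Y) = (-2/1)*(Y + Y) = (-2*1)*(2*Y) = -4*Y)
95*(I(z(-3, d)) - 30) = 95*(-4*(4 + 7*(-6)) - 30) = 95*(-4*(4 - 42) - 30) = 95*(-4*(-38) - 30) = 95*(152 - 30) = 95*122 = 11590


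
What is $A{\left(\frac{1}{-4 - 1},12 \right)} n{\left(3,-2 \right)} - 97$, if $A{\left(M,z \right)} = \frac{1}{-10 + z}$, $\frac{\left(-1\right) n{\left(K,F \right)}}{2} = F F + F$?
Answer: $-99$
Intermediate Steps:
$n{\left(K,F \right)} = - 2 F - 2 F^{2}$ ($n{\left(K,F \right)} = - 2 \left(F F + F\right) = - 2 \left(F^{2} + F\right) = - 2 \left(F + F^{2}\right) = - 2 F - 2 F^{2}$)
$A{\left(\frac{1}{-4 - 1},12 \right)} n{\left(3,-2 \right)} - 97 = \frac{\left(-2\right) \left(-2\right) \left(1 - 2\right)}{-10 + 12} - 97 = \frac{\left(-2\right) \left(-2\right) \left(-1\right)}{2} - 97 = \frac{1}{2} \left(-4\right) - 97 = -2 - 97 = -99$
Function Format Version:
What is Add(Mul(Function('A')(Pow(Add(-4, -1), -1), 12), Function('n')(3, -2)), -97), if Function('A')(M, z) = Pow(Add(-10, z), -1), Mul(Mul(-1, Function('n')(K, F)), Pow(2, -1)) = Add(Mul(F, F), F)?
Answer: -99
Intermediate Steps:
Function('n')(K, F) = Add(Mul(-2, F), Mul(-2, Pow(F, 2))) (Function('n')(K, F) = Mul(-2, Add(Mul(F, F), F)) = Mul(-2, Add(Pow(F, 2), F)) = Mul(-2, Add(F, Pow(F, 2))) = Add(Mul(-2, F), Mul(-2, Pow(F, 2))))
Add(Mul(Function('A')(Pow(Add(-4, -1), -1), 12), Function('n')(3, -2)), -97) = Add(Mul(Pow(Add(-10, 12), -1), Mul(-2, -2, Add(1, -2))), -97) = Add(Mul(Pow(2, -1), Mul(-2, -2, -1)), -97) = Add(Mul(Rational(1, 2), -4), -97) = Add(-2, -97) = -99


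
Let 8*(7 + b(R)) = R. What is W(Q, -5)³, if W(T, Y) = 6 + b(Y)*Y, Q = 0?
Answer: 43986977/512 ≈ 85912.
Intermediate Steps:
b(R) = -7 + R/8
W(T, Y) = 6 + Y*(-7 + Y/8) (W(T, Y) = 6 + (-7 + Y/8)*Y = 6 + Y*(-7 + Y/8))
W(Q, -5)³ = (6 + (⅛)*(-5)*(-56 - 5))³ = (6 + (⅛)*(-5)*(-61))³ = (6 + 305/8)³ = (353/8)³ = 43986977/512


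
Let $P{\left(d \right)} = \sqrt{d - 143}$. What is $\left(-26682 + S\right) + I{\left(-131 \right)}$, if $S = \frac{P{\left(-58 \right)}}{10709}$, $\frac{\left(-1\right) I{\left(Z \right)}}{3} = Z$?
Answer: $-26289 + \frac{i \sqrt{201}}{10709} \approx -26289.0 + 0.0013239 i$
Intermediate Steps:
$P{\left(d \right)} = \sqrt{-143 + d}$
$I{\left(Z \right)} = - 3 Z$
$S = \frac{i \sqrt{201}}{10709}$ ($S = \frac{\sqrt{-143 - 58}}{10709} = \sqrt{-201} \cdot \frac{1}{10709} = i \sqrt{201} \cdot \frac{1}{10709} = \frac{i \sqrt{201}}{10709} \approx 0.0013239 i$)
$\left(-26682 + S\right) + I{\left(-131 \right)} = \left(-26682 + \frac{i \sqrt{201}}{10709}\right) - -393 = \left(-26682 + \frac{i \sqrt{201}}{10709}\right) + 393 = -26289 + \frac{i \sqrt{201}}{10709}$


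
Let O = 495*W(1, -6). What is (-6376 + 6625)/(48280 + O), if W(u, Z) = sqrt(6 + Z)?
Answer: 249/48280 ≈ 0.0051574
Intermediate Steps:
O = 0 (O = 495*sqrt(6 - 6) = 495*sqrt(0) = 495*0 = 0)
(-6376 + 6625)/(48280 + O) = (-6376 + 6625)/(48280 + 0) = 249/48280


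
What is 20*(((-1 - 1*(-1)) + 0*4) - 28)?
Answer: -560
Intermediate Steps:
20*(((-1 - 1*(-1)) + 0*4) - 28) = 20*(((-1 + 1) + 0) - 28) = 20*((0 + 0) - 28) = 20*(0 - 28) = 20*(-28) = -560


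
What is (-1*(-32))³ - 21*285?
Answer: 26783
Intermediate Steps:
(-1*(-32))³ - 21*285 = 32³ - 5985 = 32768 - 5985 = 26783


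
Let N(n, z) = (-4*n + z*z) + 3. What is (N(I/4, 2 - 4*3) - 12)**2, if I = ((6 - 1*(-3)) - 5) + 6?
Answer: 6561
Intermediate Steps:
I = 10 (I = ((6 + 3) - 5) + 6 = (9 - 5) + 6 = 4 + 6 = 10)
N(n, z) = 3 + z**2 - 4*n (N(n, z) = (-4*n + z**2) + 3 = (z**2 - 4*n) + 3 = 3 + z**2 - 4*n)
(N(I/4, 2 - 4*3) - 12)**2 = ((3 + (2 - 4*3)**2 - 40/4) - 12)**2 = ((3 + (2 - 12)**2 - 40/4) - 12)**2 = ((3 + (-10)**2 - 4*5/2) - 12)**2 = ((3 + 100 - 10) - 12)**2 = (93 - 12)**2 = 81**2 = 6561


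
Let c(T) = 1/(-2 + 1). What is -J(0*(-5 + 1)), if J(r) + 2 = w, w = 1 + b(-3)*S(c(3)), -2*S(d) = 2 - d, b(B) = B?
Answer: -7/2 ≈ -3.5000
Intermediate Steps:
c(T) = -1 (c(T) = 1/(-1) = -1)
S(d) = -1 + d/2 (S(d) = -(2 - d)/2 = -1 + d/2)
w = 11/2 (w = 1 - 3*(-1 + (1/2)*(-1)) = 1 - 3*(-1 - 1/2) = 1 - 3*(-3/2) = 1 + 9/2 = 11/2 ≈ 5.5000)
J(r) = 7/2 (J(r) = -2 + 11/2 = 7/2)
-J(0*(-5 + 1)) = -1*7/2 = -7/2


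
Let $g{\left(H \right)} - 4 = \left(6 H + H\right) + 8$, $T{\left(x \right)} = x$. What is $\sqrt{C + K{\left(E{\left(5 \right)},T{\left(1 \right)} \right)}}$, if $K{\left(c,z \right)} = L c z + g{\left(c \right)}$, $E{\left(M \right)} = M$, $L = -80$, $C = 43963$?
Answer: $7 \sqrt{890} \approx 208.83$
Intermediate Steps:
$g{\left(H \right)} = 12 + 7 H$ ($g{\left(H \right)} = 4 + \left(\left(6 H + H\right) + 8\right) = 4 + \left(7 H + 8\right) = 4 + \left(8 + 7 H\right) = 12 + 7 H$)
$K{\left(c,z \right)} = 12 + 7 c - 80 c z$ ($K{\left(c,z \right)} = - 80 c z + \left(12 + 7 c\right) = 12 + 7 c - 80 c z$)
$\sqrt{C + K{\left(E{\left(5 \right)},T{\left(1 \right)} \right)}} = \sqrt{43963 + \left(12 + 7 \cdot 5 - 400 \cdot 1\right)} = \sqrt{43963 + \left(12 + 35 - 400\right)} = \sqrt{43963 - 353} = \sqrt{43610} = 7 \sqrt{890}$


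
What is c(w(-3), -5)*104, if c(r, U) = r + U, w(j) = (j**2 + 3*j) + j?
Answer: -832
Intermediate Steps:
w(j) = j**2 + 4*j
c(r, U) = U + r
c(w(-3), -5)*104 = (-5 - 3*(4 - 3))*104 = (-5 - 3*1)*104 = (-5 - 3)*104 = -8*104 = -832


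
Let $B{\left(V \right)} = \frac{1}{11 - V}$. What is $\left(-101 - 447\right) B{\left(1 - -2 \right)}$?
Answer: $- \frac{137}{2} \approx -68.5$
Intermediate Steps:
$\left(-101 - 447\right) B{\left(1 - -2 \right)} = \left(-101 - 447\right) \left(- \frac{1}{-11 + \left(1 - -2\right)}\right) = - 548 \left(- \frac{1}{-11 + \left(1 + 2\right)}\right) = - 548 \left(- \frac{1}{-11 + 3}\right) = - 548 \left(- \frac{1}{-8}\right) = - 548 \left(\left(-1\right) \left(- \frac{1}{8}\right)\right) = \left(-548\right) \frac{1}{8} = - \frac{137}{2}$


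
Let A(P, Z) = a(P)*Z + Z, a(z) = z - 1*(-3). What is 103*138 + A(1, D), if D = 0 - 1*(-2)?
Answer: 14224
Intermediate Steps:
a(z) = 3 + z (a(z) = z + 3 = 3 + z)
D = 2 (D = 0 + 2 = 2)
A(P, Z) = Z + Z*(3 + P) (A(P, Z) = (3 + P)*Z + Z = Z*(3 + P) + Z = Z + Z*(3 + P))
103*138 + A(1, D) = 103*138 + 2*(4 + 1) = 14214 + 2*5 = 14214 + 10 = 14224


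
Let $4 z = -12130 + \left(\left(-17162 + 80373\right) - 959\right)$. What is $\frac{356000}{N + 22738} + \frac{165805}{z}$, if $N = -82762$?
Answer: $\frac{1372855330}{188032683} \approx 7.3012$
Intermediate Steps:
$z = \frac{25061}{2}$ ($z = \frac{-12130 + \left(\left(-17162 + 80373\right) - 959\right)}{4} = \frac{-12130 + \left(63211 - 959\right)}{4} = \frac{-12130 + 62252}{4} = \frac{1}{4} \cdot 50122 = \frac{25061}{2} \approx 12531.0$)
$\frac{356000}{N + 22738} + \frac{165805}{z} = \frac{356000}{-82762 + 22738} + \frac{165805}{\frac{25061}{2}} = \frac{356000}{-60024} + 165805 \cdot \frac{2}{25061} = 356000 \left(- \frac{1}{60024}\right) + \frac{331610}{25061} = - \frac{44500}{7503} + \frac{331610}{25061} = \frac{1372855330}{188032683}$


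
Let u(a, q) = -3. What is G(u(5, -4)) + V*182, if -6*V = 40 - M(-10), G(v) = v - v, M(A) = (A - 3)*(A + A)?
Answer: 20020/3 ≈ 6673.3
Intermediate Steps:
M(A) = 2*A*(-3 + A) (M(A) = (-3 + A)*(2*A) = 2*A*(-3 + A))
G(v) = 0
V = 110/3 (V = -(40 - 2*(-10)*(-3 - 10))/6 = -(40 - 2*(-10)*(-13))/6 = -(40 - 1*260)/6 = -(40 - 260)/6 = -⅙*(-220) = 110/3 ≈ 36.667)
G(u(5, -4)) + V*182 = 0 + (110/3)*182 = 0 + 20020/3 = 20020/3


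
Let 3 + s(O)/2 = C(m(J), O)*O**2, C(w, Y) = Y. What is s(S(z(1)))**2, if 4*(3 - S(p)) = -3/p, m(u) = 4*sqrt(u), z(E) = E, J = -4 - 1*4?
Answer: 10131489/1024 ≈ 9894.0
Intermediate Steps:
J = -8 (J = -4 - 4 = -8)
S(p) = 3 + 3/(4*p) (S(p) = 3 - (-3)/(4*p) = 3 + 3/(4*p))
s(O) = -6 + 2*O**3 (s(O) = -6 + 2*(O*O**2) = -6 + 2*O**3)
s(S(z(1)))**2 = (-6 + 2*(3 + (3/4)/1)**3)**2 = (-6 + 2*(3 + (3/4)*1)**3)**2 = (-6 + 2*(3 + 3/4)**3)**2 = (-6 + 2*(15/4)**3)**2 = (-6 + 2*(3375/64))**2 = (-6 + 3375/32)**2 = (3183/32)**2 = 10131489/1024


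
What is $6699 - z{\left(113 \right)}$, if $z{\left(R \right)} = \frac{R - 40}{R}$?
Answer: $\frac{756914}{113} \approx 6698.4$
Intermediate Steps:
$z{\left(R \right)} = \frac{-40 + R}{R}$
$6699 - z{\left(113 \right)} = 6699 - \frac{-40 + 113}{113} = 6699 - \frac{1}{113} \cdot 73 = 6699 - \frac{73}{113} = \frac{756914}{113}$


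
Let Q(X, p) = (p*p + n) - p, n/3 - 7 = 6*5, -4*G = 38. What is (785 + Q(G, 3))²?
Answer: 813604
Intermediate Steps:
G = -19/2 (G = -¼*38 = -19/2 ≈ -9.5000)
n = 111 (n = 21 + 3*(6*5) = 21 + 3*30 = 21 + 90 = 111)
Q(X, p) = 111 + p² - p (Q(X, p) = (p*p + 111) - p = (p² + 111) - p = (111 + p²) - p = 111 + p² - p)
(785 + Q(G, 3))² = (785 + (111 + 3² - 1*3))² = (785 + (111 + 9 - 3))² = (785 + 117)² = 902² = 813604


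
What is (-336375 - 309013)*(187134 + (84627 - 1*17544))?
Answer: -164068601196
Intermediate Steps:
(-336375 - 309013)*(187134 + (84627 - 1*17544)) = -645388*(187134 + (84627 - 17544)) = -645388*(187134 + 67083) = -645388*254217 = -164068601196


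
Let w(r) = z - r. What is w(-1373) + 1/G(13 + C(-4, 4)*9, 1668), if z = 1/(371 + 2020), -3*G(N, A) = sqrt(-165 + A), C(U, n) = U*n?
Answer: 3282844/2391 - sqrt(167)/167 ≈ 1372.9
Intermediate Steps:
G(N, A) = -sqrt(-165 + A)/3
z = 1/2391 ≈ 0.00041824
w(r) = 1/2391 - r
w(-1373) + 1/G(13 + C(-4, 4)*9, 1668) = (1/2391 - 1*(-1373)) + 1/(-sqrt(-165 + 1668)/3) = (1/2391 + 1373) + 1/(-sqrt(167)) = 3282844/2391 + 1/(-sqrt(167)) = 3282844/2391 - sqrt(167)/167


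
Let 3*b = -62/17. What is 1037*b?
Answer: -3782/3 ≈ -1260.7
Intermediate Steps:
b = -62/51 (b = (-62/17)/3 = (-62*1/17)/3 = (⅓)*(-62/17) = -62/51 ≈ -1.2157)
1037*b = 1037*(-62/51) = -3782/3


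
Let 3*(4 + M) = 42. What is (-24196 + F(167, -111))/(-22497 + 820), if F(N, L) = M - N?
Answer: 24353/21677 ≈ 1.1234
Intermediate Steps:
M = 10 (M = -4 + (1/3)*42 = -4 + 14 = 10)
F(N, L) = 10 - N
(-24196 + F(167, -111))/(-22497 + 820) = (-24196 + (10 - 1*167))/(-22497 + 820) = (-24196 + (10 - 167))/(-21677) = (-24196 - 157)*(-1/21677) = -24353*(-1/21677) = 24353/21677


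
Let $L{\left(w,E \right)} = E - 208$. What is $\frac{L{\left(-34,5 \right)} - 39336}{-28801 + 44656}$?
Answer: $- \frac{39539}{15855} \approx -2.4938$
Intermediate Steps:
$L{\left(w,E \right)} = -208 + E$
$\frac{L{\left(-34,5 \right)} - 39336}{-28801 + 44656} = \frac{\left(-208 + 5\right) - 39336}{-28801 + 44656} = \frac{-203 - 39336}{15855} = \left(-39539\right) \frac{1}{15855} = - \frac{39539}{15855}$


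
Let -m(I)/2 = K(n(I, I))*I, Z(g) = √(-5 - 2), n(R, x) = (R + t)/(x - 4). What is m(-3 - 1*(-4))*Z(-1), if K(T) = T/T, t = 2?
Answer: -2*I*√7 ≈ -5.2915*I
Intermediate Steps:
n(R, x) = (2 + R)/(-4 + x) (n(R, x) = (R + 2)/(x - 4) = (2 + R)/(-4 + x))
K(T) = 1
Z(g) = I*√7 (Z(g) = √(-7) = I*√7)
m(I) = -2*I
m(-3 - 1*(-4))*Z(-1) = (-2*(-3 - 1*(-4)))*(I*√7) = (-2*(-3 + 4))*(I*√7) = (-2*1)*(I*√7) = -2*I*√7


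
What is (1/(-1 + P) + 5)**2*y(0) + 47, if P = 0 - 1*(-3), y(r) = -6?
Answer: -269/2 ≈ -134.50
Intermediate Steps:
P = 3 (P = 0 + 3 = 3)
(1/(-1 + P) + 5)**2*y(0) + 47 = (1/(-1 + 3) + 5)**2*(-6) + 47 = (1/2 + 5)**2*(-6) + 47 = (11/2)**2*(-6) + 47 = (121/4)*(-6) + 47 = -363/2 + 47 = -269/2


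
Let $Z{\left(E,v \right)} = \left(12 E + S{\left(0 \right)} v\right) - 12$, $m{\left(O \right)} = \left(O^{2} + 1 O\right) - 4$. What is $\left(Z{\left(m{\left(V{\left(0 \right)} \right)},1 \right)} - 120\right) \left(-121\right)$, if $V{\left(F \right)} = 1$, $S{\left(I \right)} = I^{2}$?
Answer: $18876$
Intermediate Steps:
$m{\left(O \right)} = -4 + O + O^{2}$ ($m{\left(O \right)} = \left(O^{2} + O\right) - 4 = \left(O + O^{2}\right) - 4 = -4 + O + O^{2}$)
$Z{\left(E,v \right)} = -12 + 12 E$ ($Z{\left(E,v \right)} = \left(12 E + 0^{2} v\right) - 12 = \left(12 E + 0 v\right) - 12 = \left(12 E + 0\right) - 12 = 12 E - 12 = -12 + 12 E$)
$\left(Z{\left(m{\left(V{\left(0 \right)} \right)},1 \right)} - 120\right) \left(-121\right) = \left(\left(-12 + 12 \left(-4 + 1 + 1^{2}\right)\right) - 120\right) \left(-121\right) = \left(\left(-12 + 12 \left(-4 + 1 + 1\right)\right) - 120\right) \left(-121\right) = \left(\left(-12 + 12 \left(-2\right)\right) - 120\right) \left(-121\right) = \left(\left(-12 - 24\right) - 120\right) \left(-121\right) = \left(-36 - 120\right) \left(-121\right) = \left(-156\right) \left(-121\right) = 18876$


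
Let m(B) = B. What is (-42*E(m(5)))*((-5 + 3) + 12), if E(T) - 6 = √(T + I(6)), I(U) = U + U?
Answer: -2520 - 420*√17 ≈ -4251.7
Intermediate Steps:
I(U) = 2*U
E(T) = 6 + √(12 + T) (E(T) = 6 + √(T + 2*6) = 6 + √(T + 12) = 6 + √(12 + T))
(-42*E(m(5)))*((-5 + 3) + 12) = (-42*(6 + √(12 + 5)))*((-5 + 3) + 12) = (-42*(6 + √17))*(-2 + 12) = (-252 - 42*√17)*10 = -2520 - 420*√17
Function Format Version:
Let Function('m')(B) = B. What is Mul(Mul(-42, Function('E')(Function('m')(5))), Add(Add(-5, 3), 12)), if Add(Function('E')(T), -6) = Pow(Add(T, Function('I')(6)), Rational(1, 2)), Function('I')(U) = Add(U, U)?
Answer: Add(-2520, Mul(-420, Pow(17, Rational(1, 2)))) ≈ -4251.7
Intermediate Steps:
Function('I')(U) = Mul(2, U)
Function('E')(T) = Add(6, Pow(Add(12, T), Rational(1, 2))) (Function('E')(T) = Add(6, Pow(Add(T, Mul(2, 6)), Rational(1, 2))) = Add(6, Pow(Add(T, 12), Rational(1, 2))) = Add(6, Pow(Add(12, T), Rational(1, 2))))
Mul(Mul(-42, Function('E')(Function('m')(5))), Add(Add(-5, 3), 12)) = Mul(Mul(-42, Add(6, Pow(Add(12, 5), Rational(1, 2)))), Add(Add(-5, 3), 12)) = Mul(Mul(-42, Add(6, Pow(17, Rational(1, 2)))), Add(-2, 12)) = Mul(Add(-252, Mul(-42, Pow(17, Rational(1, 2)))), 10) = Add(-2520, Mul(-420, Pow(17, Rational(1, 2))))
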